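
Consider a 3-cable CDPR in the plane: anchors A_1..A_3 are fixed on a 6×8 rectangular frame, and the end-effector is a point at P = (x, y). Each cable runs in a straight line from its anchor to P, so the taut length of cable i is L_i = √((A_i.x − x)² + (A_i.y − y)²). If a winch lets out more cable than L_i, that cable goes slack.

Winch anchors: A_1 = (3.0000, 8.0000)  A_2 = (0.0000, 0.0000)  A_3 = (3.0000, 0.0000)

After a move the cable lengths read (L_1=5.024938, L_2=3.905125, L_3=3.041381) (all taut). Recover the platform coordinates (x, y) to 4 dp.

expand ‖A_i−P‖²=L_i² and subtract eq 1 (c_i ≔ ‖A_i‖²−L_i²)
c_1 = 9.0000+64.0000−25.2500 = 47.7500
eq1−eq2 → [6.0000  16.0000]·P = 63.0000
eq1−eq3 → [0.0000  16.0000]·P = 48.0000
2×2 solve → P = (2.5000, 3.0000)

(2.5000, 3.0000)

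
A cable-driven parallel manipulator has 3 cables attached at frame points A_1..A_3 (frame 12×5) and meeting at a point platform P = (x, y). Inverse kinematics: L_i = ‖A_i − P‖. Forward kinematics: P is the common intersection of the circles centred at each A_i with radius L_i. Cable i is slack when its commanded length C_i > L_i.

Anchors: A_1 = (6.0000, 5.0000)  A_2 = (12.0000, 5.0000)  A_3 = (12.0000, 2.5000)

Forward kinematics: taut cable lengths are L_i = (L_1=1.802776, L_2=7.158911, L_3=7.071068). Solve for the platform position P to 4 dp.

(5.0000, 3.5000)

circle eqns → linear via eq_j − eq_1; set q_j = A_j·A_j − L_j²
q_1 = 36.0000+25.0000−3.2500 = 57.7500
-12.0000·x + 0.0000·y = q_1−q_2 = -60.0000
-12.0000·x + 5.0000·y = q_1−q_3 = -42.5000
solve first two rows → x=5.0000, y=3.5000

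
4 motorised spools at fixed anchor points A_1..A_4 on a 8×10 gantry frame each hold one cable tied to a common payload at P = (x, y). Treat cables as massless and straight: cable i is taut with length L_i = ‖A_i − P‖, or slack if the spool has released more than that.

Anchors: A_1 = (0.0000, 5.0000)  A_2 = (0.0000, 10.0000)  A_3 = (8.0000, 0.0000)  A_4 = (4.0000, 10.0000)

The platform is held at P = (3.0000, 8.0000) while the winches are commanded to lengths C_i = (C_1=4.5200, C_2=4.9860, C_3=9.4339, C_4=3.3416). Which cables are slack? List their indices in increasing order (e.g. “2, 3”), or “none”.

cable 1: √((-3.0000)²+(-3.0000)²)=4.2426, C_1=4.5200: slack
cable 2: √((-3.0000)²+(2.0000)²)=3.6056, C_2=4.9860: slack
cable 3: √((5.0000)²+(-8.0000)²)=9.4340, C_3=9.4339: taut
cable 4: √((1.0000)²+(2.0000)²)=2.2361, C_4=3.3416: slack

1, 2, 4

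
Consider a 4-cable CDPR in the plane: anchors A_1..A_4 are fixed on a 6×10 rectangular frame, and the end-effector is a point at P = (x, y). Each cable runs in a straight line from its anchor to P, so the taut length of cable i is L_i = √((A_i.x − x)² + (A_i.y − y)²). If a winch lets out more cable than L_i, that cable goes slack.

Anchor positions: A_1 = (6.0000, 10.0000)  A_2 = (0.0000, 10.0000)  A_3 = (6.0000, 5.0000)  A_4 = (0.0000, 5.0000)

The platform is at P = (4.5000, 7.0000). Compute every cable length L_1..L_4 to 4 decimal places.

cable 1: Δx=1.5000, Δy=3.0000; L_1 = √(Δx²+Δy²) = 3.3541
cable 2: Δx=-4.5000, Δy=3.0000; L_2 = √(Δx²+Δy²) = 5.4083
cable 3: Δx=1.5000, Δy=-2.0000; L_3 = √(Δx²+Δy²) = 2.5000
cable 4: Δx=-4.5000, Δy=-2.0000; L_4 = √(Δx²+Δy²) = 4.9244

(3.3541, 5.4083, 2.5000, 4.9244)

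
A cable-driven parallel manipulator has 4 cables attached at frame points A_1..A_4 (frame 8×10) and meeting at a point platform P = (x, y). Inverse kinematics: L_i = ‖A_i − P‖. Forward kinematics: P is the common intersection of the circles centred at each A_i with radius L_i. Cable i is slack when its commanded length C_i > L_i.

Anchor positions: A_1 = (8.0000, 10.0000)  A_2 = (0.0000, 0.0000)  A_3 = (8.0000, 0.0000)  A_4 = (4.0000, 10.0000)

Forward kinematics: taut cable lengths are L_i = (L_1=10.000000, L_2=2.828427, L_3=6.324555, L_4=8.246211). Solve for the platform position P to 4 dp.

circle eqns → linear via eq_j − eq_1; set k_j = A_j·A_j − L_j²
k_1 = 64.0000+100.0000−100.0000 = 64.0000
16.0000·x + 20.0000·y = k_1−k_2 = 72.0000
0.0000·x + 20.0000·y = k_1−k_3 = 40.0000
8.0000·x + 0.0000·y = k_1−k_4 = 16.0000
solve first two rows → x=2.0000, y=2.0000
check cable 4: ‖A_4−P‖² = 68.0000 ≈ L_4² = 68.0000 ✓

(2.0000, 2.0000)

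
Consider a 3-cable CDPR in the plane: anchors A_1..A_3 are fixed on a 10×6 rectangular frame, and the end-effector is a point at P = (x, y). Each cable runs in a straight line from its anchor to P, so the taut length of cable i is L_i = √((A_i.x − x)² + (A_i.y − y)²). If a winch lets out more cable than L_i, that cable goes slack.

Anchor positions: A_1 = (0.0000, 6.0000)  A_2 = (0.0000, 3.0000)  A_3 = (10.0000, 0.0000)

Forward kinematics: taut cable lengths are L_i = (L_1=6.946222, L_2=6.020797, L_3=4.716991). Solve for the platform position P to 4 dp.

each cable: (A_i−P)·(A_i−P) = L_i²; let k_i = ‖A_i‖²−L_i²
k_1 = 0.0000+36.0000−48.2500 = -12.2500
row 1: 0.0000x + 6.0000y = 15.0000  (k_2=-27.2500)
row 2: -20.0000x + 12.0000y = -90.0000  (k_3=77.7500)
Cramer on rows 1–2 → x = 6.0000, y = 2.5000

(6.0000, 2.5000)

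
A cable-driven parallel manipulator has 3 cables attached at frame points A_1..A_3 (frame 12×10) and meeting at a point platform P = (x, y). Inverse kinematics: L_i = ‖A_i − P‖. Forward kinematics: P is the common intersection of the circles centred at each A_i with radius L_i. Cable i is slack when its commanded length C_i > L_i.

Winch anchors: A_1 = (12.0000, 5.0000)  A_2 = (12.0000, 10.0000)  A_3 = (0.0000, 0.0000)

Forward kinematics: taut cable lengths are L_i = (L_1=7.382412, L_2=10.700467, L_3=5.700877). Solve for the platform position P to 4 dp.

(5.5000, 1.5000)

circle eqns → linear via eq_j − eq_1; set c_j = A_j·A_j − L_j²
c_1 = 144.0000+25.0000−54.5000 = 114.5000
0.0000·x − 10.0000·y = c_1−c_2 = -15.0000
24.0000·x + 10.0000·y = c_1−c_3 = 147.0000
solve first two rows → x=5.5000, y=1.5000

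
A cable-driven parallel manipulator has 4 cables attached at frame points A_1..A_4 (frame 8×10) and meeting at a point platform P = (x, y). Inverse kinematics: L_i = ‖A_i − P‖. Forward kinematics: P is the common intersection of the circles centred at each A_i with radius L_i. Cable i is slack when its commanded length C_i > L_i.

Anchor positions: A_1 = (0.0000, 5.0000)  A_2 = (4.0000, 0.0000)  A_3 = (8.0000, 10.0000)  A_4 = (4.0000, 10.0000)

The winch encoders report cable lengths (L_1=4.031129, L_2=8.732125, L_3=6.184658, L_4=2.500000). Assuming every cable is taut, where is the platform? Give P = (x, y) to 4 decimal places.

circle eqns → linear via eq_j − eq_1; set q_j = A_j·A_j − L_j²
q_1 = 0.0000+25.0000−16.2500 = 8.7500
-8.0000·x + 10.0000·y = q_1−q_2 = 69.0000
-16.0000·x − 10.0000·y = q_1−q_3 = -117.0000
-8.0000·x − 10.0000·y = q_1−q_4 = -101.0000
solve first two rows → x=2.0000, y=8.5000
check cable 4: ‖A_4−P‖² = 6.2500 ≈ L_4² = 6.2500 ✓

(2.0000, 8.5000)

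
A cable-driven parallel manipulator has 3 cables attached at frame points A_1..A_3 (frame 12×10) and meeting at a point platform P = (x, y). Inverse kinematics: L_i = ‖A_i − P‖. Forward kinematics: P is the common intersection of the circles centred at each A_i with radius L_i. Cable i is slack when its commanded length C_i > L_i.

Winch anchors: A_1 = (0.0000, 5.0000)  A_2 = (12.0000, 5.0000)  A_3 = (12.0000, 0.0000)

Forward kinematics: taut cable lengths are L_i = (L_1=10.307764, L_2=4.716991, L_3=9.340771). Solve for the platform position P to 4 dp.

each cable: (A_i−P)·(A_i−P) = L_i²; let q_i = ‖A_i‖²−L_i²
q_1 = 0.0000+25.0000−106.2500 = -81.2500
row 1: -24.0000x + 0.0000y = -228.0000  (q_2=146.7500)
row 2: -24.0000x + 10.0000y = -138.0000  (q_3=56.7500)
Cramer on rows 1–2 → x = 9.5000, y = 9.0000

(9.5000, 9.0000)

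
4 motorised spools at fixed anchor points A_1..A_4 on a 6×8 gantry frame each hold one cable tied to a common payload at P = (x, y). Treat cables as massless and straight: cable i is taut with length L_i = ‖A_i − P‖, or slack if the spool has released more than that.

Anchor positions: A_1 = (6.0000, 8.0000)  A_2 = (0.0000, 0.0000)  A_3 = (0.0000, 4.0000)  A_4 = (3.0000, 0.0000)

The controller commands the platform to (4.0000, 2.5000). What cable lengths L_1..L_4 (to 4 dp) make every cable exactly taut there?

cable 1: Δx=2.0000, Δy=5.5000; L_1 = √(Δx²+Δy²) = 5.8523
cable 2: Δx=-4.0000, Δy=-2.5000; L_2 = √(Δx²+Δy²) = 4.7170
cable 3: Δx=-4.0000, Δy=1.5000; L_3 = √(Δx²+Δy²) = 4.2720
cable 4: Δx=-1.0000, Δy=-2.5000; L_4 = √(Δx²+Δy²) = 2.6926

(5.8523, 4.7170, 4.2720, 2.6926)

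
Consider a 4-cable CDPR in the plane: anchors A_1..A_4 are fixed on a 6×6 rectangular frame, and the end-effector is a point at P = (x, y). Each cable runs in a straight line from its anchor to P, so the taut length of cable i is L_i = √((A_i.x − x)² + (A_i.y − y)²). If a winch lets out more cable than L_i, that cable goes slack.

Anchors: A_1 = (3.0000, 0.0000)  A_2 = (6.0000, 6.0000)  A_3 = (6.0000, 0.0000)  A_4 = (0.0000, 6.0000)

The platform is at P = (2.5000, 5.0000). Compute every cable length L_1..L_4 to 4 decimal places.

L_1 = √((3.0000−2.5000)² + (0.0000−5.0000)²) = 5.0249
L_2 = √((6.0000−2.5000)² + (6.0000−5.0000)²) = 3.6401
L_3 = √((6.0000−2.5000)² + (0.0000−5.0000)²) = 6.1033
L_4 = √((0.0000−2.5000)² + (6.0000−5.0000)²) = 2.6926

(5.0249, 3.6401, 6.1033, 2.6926)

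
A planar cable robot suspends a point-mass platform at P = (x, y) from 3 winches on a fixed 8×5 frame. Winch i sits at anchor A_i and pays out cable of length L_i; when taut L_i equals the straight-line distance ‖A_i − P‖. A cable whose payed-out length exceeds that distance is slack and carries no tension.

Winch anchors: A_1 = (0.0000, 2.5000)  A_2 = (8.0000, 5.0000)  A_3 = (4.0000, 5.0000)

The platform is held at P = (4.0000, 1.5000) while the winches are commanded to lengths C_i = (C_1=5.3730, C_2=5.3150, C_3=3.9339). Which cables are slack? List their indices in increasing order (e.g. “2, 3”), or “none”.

1, 3

cable 1: √((-4.0000)²+(1.0000)²)=4.1231, C_1=5.3730: slack
cable 2: √((4.0000)²+(3.5000)²)=5.3151, C_2=5.3150: taut
cable 3: √((0.0000)²+(3.5000)²)=3.5000, C_3=3.9339: slack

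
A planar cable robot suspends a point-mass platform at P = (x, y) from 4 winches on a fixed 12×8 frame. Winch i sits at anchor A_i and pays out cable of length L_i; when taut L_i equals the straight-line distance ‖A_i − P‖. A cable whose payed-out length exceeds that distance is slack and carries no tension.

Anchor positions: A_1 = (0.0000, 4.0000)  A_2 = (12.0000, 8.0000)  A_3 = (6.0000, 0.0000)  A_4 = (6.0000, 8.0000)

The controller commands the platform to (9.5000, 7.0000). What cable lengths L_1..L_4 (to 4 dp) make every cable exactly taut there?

(9.9624, 2.6926, 7.8262, 3.6401)

L_1: Δ = A_1−P = (-9.5000, -3.0000) → ‖Δ‖ = √99.2500 = 9.9624
L_2: Δ = A_2−P = (2.5000, 1.0000) → ‖Δ‖ = √7.2500 = 2.6926
L_3: Δ = A_3−P = (-3.5000, -7.0000) → ‖Δ‖ = √61.2500 = 7.8262
L_4: Δ = A_4−P = (-3.5000, 1.0000) → ‖Δ‖ = √13.2500 = 3.6401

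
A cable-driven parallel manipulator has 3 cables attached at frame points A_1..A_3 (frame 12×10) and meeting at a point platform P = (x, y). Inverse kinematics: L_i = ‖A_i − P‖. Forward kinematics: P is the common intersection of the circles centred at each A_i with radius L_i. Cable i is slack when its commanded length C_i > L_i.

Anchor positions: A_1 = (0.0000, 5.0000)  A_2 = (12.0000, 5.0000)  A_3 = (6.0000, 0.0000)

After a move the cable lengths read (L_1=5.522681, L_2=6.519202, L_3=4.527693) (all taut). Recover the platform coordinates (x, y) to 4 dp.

(5.5000, 4.5000)

expand ‖A_i−P‖²=L_i² and subtract eq 1 (q_i ≔ ‖A_i‖²−L_i²)
q_1 = 0.0000+25.0000−30.5000 = -5.5000
eq1−eq2 → [-24.0000  0.0000]·P = -132.0000
eq1−eq3 → [-12.0000  10.0000]·P = -21.0000
2×2 solve → P = (5.5000, 4.5000)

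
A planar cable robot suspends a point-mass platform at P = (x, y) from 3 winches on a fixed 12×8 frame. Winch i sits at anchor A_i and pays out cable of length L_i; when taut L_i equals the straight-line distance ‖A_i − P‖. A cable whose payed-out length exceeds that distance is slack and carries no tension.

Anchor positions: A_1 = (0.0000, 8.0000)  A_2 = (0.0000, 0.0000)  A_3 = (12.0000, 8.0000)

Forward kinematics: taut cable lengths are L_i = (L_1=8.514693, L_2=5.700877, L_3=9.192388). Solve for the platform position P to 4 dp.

circle eqns → linear via eq_j − eq_1; set k_j = A_j·A_j − L_j²
k_1 = 0.0000+64.0000−72.5000 = -8.5000
0.0000·x + 16.0000·y = k_1−k_2 = 24.0000
-24.0000·x + 0.0000·y = k_1−k_3 = -132.0000
solve first two rows → x=5.5000, y=1.5000

(5.5000, 1.5000)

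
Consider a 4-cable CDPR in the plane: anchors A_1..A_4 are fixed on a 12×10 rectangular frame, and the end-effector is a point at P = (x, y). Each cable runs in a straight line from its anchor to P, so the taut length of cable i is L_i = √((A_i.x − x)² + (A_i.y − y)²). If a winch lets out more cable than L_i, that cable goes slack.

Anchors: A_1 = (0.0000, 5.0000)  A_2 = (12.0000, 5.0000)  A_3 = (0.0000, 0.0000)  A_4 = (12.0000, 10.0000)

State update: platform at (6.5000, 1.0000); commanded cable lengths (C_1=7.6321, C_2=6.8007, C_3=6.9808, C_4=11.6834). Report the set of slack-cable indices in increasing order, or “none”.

cable 1: L_1 = ‖A_1−P‖ = 7.6322;  C_1 = 7.6321 → taut
cable 2: L_2 = ‖A_2−P‖ = 6.8007;  C_2 = 6.8007 → taut
cable 3: L_3 = ‖A_3−P‖ = 6.5765;  C_3 = 6.9808 → slack
cable 4: L_4 = ‖A_4−P‖ = 10.5475;  C_4 = 11.6834 → slack

3, 4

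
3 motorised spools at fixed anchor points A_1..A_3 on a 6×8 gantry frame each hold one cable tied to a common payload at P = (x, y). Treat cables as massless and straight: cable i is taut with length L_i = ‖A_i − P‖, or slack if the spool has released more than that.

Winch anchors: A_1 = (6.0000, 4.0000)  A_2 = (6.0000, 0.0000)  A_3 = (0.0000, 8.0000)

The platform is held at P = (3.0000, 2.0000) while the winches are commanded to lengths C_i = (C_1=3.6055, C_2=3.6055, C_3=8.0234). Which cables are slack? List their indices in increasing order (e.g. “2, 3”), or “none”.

cable 1: L_1 = ‖A_1−P‖ = 3.6056;  C_1 = 3.6055 → taut
cable 2: L_2 = ‖A_2−P‖ = 3.6056;  C_2 = 3.6055 → taut
cable 3: L_3 = ‖A_3−P‖ = 6.7082;  C_3 = 8.0234 → slack

3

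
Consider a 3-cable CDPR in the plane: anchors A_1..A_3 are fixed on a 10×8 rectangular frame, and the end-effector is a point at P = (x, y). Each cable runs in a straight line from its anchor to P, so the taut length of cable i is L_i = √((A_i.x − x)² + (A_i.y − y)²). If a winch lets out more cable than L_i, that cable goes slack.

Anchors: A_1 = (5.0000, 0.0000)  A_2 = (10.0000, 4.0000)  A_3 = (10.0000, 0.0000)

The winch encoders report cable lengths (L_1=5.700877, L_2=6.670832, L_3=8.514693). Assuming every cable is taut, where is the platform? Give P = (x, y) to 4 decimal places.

circle eqns → linear via eq_j − eq_1; set k_j = A_j·A_j − L_j²
k_1 = 25.0000+0.0000−32.5000 = -7.5000
-10.0000·x − 8.0000·y = k_1−k_2 = -79.0000
-10.0000·x + 0.0000·y = k_1−k_3 = -35.0000
solve first two rows → x=3.5000, y=5.5000

(3.5000, 5.5000)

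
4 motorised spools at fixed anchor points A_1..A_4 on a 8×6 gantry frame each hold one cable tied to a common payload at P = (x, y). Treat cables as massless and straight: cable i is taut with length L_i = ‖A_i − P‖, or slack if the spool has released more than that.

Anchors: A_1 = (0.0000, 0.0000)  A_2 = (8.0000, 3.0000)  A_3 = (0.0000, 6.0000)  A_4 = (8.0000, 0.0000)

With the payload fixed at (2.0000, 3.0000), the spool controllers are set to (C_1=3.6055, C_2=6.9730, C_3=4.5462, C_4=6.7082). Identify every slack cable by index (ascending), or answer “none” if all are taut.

cable 1: L_1 = ‖A_1−P‖ = 3.6056;  C_1 = 3.6055 → taut
cable 2: L_2 = ‖A_2−P‖ = 6.0000;  C_2 = 6.9730 → slack
cable 3: L_3 = ‖A_3−P‖ = 3.6056;  C_3 = 4.5462 → slack
cable 4: L_4 = ‖A_4−P‖ = 6.7082;  C_4 = 6.7082 → taut

2, 3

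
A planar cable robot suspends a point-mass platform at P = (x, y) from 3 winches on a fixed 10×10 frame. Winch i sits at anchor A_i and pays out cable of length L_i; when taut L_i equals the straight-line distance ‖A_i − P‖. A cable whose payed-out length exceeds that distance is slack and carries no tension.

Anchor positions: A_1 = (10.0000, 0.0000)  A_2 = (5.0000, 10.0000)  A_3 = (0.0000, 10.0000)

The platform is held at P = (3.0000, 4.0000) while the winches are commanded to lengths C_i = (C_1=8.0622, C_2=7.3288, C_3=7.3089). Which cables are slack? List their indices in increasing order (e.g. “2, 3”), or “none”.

cable 1: √((7.0000)²+(-4.0000)²)=8.0623, C_1=8.0622: taut
cable 2: √((2.0000)²+(6.0000)²)=6.3246, C_2=7.3288: slack
cable 3: √((-3.0000)²+(6.0000)²)=6.7082, C_3=7.3089: slack

2, 3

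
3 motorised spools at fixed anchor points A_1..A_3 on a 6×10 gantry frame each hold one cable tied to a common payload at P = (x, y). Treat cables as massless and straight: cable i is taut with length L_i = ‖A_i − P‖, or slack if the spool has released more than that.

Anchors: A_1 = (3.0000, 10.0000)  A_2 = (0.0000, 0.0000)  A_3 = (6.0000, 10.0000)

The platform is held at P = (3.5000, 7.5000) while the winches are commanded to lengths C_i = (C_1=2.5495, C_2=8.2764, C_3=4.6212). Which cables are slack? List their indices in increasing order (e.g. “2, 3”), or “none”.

3

i=1: geometric 2.5495 vs commanded 2.5495 ⇒ taut
i=2: geometric 8.2765 vs commanded 8.2764 ⇒ taut
i=3: geometric 3.5355 vs commanded 4.6212 ⇒ slack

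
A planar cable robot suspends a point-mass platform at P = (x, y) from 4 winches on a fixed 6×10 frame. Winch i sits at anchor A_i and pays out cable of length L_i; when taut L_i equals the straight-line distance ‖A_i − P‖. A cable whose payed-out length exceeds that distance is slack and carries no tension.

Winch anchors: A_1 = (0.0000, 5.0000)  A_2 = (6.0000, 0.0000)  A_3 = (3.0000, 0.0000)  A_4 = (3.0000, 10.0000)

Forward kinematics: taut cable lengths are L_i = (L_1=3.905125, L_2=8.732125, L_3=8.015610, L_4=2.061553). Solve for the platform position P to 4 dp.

(2.5000, 8.0000)

expand ‖A_i−P‖²=L_i² and subtract eq 1 (c_i ≔ ‖A_i‖²−L_i²)
c_1 = 0.0000+25.0000−15.2500 = 9.7500
eq1−eq2 → [-12.0000  10.0000]·P = 50.0000
eq1−eq3 → [-6.0000  10.0000]·P = 65.0000
eq1−eq4 → [-6.0000  -10.0000]·P = -95.0000
2×2 solve → P = (2.5000, 8.0000)
check cable 4: ‖A_4−P‖² = 4.2500 ≈ L_4² = 4.2500 ✓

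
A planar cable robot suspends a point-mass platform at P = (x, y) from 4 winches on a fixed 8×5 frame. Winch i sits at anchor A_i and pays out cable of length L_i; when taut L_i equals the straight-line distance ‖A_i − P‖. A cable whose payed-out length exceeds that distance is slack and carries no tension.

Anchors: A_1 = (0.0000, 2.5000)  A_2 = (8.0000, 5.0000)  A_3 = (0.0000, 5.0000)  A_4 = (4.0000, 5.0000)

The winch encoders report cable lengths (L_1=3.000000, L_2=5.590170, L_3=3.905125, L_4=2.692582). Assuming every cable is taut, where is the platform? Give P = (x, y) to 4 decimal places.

(3.0000, 2.5000)

each cable: (A_i−P)·(A_i−P) = L_i²; let q_i = ‖A_i‖²−L_i²
q_1 = 0.0000+6.2500−9.0000 = -2.7500
row 1: -16.0000x − 5.0000y = -60.5000  (q_2=57.7500)
row 2: 0.0000x − 5.0000y = -12.5000  (q_3=9.7500)
row 3: -8.0000x − 5.0000y = -36.5000  (q_4=33.7500)
Cramer on rows 1–2 → x = 3.0000, y = 2.5000
check cable 4: ‖A_4−P‖² = 7.2500 ≈ L_4² = 7.2500 ✓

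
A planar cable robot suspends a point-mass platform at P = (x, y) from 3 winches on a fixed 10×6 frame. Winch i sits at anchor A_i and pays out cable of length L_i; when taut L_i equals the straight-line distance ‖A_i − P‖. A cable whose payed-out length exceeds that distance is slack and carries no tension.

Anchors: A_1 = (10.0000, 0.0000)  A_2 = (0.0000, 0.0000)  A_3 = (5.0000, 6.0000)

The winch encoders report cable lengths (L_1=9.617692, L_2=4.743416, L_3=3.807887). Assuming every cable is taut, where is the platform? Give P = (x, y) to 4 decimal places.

each cable: (A_i−P)·(A_i−P) = L_i²; let c_i = ‖A_i‖²−L_i²
c_1 = 100.0000+0.0000−92.5000 = 7.5000
row 1: 20.0000x + 0.0000y = 30.0000  (c_2=-22.5000)
row 2: 10.0000x − 12.0000y = -39.0000  (c_3=46.5000)
Cramer on rows 1–2 → x = 1.5000, y = 4.5000

(1.5000, 4.5000)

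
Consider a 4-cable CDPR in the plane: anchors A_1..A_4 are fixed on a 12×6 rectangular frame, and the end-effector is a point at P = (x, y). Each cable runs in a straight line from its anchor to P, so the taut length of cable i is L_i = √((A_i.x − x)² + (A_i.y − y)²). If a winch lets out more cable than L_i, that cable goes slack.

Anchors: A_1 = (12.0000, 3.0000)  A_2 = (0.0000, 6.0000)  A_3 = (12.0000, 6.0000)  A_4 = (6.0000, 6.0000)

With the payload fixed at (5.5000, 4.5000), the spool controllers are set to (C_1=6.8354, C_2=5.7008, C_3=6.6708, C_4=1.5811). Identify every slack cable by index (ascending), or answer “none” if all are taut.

1

cable 1: √((6.5000)²+(-1.5000)²)=6.6708, C_1=6.8354: slack
cable 2: √((-5.5000)²+(1.5000)²)=5.7009, C_2=5.7008: taut
cable 3: √((6.5000)²+(1.5000)²)=6.6708, C_3=6.6708: taut
cable 4: √((0.5000)²+(1.5000)²)=1.5811, C_4=1.5811: taut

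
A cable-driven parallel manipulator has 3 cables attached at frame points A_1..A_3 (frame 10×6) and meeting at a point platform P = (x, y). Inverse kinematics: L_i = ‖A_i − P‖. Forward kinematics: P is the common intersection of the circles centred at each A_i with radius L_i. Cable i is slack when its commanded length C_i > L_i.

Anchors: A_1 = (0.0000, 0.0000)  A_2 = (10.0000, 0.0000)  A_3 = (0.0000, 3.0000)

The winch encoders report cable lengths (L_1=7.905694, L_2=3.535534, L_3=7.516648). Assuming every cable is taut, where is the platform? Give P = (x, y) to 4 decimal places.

each cable: (A_i−P)·(A_i−P) = L_i²; let q_i = ‖A_i‖²−L_i²
q_1 = 0.0000+0.0000−62.5000 = -62.5000
row 1: -20.0000x + 0.0000y = -150.0000  (q_2=87.5000)
row 2: 0.0000x − 6.0000y = -15.0000  (q_3=-47.5000)
Cramer on rows 1–2 → x = 7.5000, y = 2.5000

(7.5000, 2.5000)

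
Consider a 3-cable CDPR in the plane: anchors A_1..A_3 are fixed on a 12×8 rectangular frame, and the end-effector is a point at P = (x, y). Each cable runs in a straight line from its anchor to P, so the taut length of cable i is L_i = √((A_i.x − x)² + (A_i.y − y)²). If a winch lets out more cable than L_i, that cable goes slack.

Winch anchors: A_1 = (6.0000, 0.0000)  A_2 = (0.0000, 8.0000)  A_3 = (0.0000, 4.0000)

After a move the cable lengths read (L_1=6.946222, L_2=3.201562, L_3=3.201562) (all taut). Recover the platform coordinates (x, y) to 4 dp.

(2.5000, 6.0000)

each cable: (A_i−P)·(A_i−P) = L_i²; let q_i = ‖A_i‖²−L_i²
q_1 = 36.0000+0.0000−48.2500 = -12.2500
row 1: 12.0000x − 16.0000y = -66.0000  (q_2=53.7500)
row 2: 12.0000x − 8.0000y = -18.0000  (q_3=5.7500)
Cramer on rows 1–2 → x = 2.5000, y = 6.0000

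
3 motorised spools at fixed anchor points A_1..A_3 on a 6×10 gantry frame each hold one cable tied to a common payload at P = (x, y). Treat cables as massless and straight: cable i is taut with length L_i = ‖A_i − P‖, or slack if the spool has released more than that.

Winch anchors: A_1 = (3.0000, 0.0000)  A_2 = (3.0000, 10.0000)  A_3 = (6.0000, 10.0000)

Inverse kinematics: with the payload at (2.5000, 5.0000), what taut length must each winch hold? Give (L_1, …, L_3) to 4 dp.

(5.0249, 5.0249, 6.1033)

cable 1: Δx=0.5000, Δy=-5.0000; L_1 = √(Δx²+Δy²) = 5.0249
cable 2: Δx=0.5000, Δy=5.0000; L_2 = √(Δx²+Δy²) = 5.0249
cable 3: Δx=3.5000, Δy=5.0000; L_3 = √(Δx²+Δy²) = 6.1033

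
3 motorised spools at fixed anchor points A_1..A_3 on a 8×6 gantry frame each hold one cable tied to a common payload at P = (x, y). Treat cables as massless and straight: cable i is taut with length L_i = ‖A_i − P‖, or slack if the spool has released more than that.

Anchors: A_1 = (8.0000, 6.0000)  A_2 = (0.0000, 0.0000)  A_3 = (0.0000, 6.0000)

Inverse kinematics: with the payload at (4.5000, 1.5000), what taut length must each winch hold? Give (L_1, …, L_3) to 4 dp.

(5.7009, 4.7434, 6.3640)

L_1 = √((8.0000−4.5000)² + (6.0000−1.5000)²) = 5.7009
L_2 = √((0.0000−4.5000)² + (0.0000−1.5000)²) = 4.7434
L_3 = √((0.0000−4.5000)² + (6.0000−1.5000)²) = 6.3640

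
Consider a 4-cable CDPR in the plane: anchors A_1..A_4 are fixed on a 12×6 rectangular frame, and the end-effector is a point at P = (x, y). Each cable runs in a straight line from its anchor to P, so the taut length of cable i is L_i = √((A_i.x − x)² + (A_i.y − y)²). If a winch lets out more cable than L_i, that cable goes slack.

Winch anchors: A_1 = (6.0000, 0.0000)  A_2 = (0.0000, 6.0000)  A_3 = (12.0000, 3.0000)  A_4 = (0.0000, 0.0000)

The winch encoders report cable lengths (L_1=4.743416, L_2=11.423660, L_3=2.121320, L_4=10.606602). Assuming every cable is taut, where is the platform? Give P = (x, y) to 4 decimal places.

(10.5000, 1.5000)

expand ‖A_i−P‖²=L_i² and subtract eq 1 (q_i ≔ ‖A_i‖²−L_i²)
q_1 = 36.0000+0.0000−22.5000 = 13.5000
eq1−eq2 → [12.0000  -12.0000]·P = 108.0000
eq1−eq3 → [-12.0000  -6.0000]·P = -135.0000
eq1−eq4 → [12.0000  0.0000]·P = 126.0000
2×2 solve → P = (10.5000, 1.5000)
check cable 4: ‖A_4−P‖² = 112.5000 ≈ L_4² = 112.5000 ✓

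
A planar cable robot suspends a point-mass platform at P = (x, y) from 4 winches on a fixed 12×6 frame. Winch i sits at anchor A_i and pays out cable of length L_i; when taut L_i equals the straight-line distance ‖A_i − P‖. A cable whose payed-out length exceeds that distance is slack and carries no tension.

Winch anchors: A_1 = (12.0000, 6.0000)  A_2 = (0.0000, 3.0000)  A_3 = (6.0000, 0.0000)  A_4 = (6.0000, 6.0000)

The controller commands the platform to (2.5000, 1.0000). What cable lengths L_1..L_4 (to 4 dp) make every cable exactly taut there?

(10.7355, 3.2016, 3.6401, 6.1033)

L_1 = √((12.0000−2.5000)² + (6.0000−1.0000)²) = 10.7355
L_2 = √((0.0000−2.5000)² + (3.0000−1.0000)²) = 3.2016
L_3 = √((6.0000−2.5000)² + (0.0000−1.0000)²) = 3.6401
L_4 = √((6.0000−2.5000)² + (6.0000−1.0000)²) = 6.1033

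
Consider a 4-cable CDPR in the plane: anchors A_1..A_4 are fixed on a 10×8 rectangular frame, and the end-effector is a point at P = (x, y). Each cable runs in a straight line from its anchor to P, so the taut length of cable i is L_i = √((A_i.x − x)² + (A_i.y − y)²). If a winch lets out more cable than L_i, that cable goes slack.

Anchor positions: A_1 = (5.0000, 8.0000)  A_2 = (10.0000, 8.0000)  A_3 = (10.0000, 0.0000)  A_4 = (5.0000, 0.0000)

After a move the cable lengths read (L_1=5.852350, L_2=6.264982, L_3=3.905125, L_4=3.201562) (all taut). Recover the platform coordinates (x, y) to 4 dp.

(7.0000, 2.5000)

circle eqns → linear via eq_j − eq_1; set k_j = A_j·A_j − L_j²
k_1 = 25.0000+64.0000−34.2500 = 54.7500
-10.0000·x + 0.0000·y = k_1−k_2 = -70.0000
-10.0000·x + 16.0000·y = k_1−k_3 = -30.0000
0.0000·x + 16.0000·y = k_1−k_4 = 40.0000
solve first two rows → x=7.0000, y=2.5000
check cable 4: ‖A_4−P‖² = 10.2500 ≈ L_4² = 10.2500 ✓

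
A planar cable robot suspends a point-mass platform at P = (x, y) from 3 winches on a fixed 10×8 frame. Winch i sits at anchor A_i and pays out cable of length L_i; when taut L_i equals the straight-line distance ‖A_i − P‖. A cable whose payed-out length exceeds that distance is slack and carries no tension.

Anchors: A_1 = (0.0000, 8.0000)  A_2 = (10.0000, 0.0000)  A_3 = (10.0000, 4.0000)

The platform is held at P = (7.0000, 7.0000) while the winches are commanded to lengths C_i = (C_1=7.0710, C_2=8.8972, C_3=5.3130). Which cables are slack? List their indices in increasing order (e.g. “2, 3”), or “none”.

cable 1: L_1 = ‖A_1−P‖ = 7.0711;  C_1 = 7.0710 → taut
cable 2: L_2 = ‖A_2−P‖ = 7.6158;  C_2 = 8.8972 → slack
cable 3: L_3 = ‖A_3−P‖ = 4.2426;  C_3 = 5.3130 → slack

2, 3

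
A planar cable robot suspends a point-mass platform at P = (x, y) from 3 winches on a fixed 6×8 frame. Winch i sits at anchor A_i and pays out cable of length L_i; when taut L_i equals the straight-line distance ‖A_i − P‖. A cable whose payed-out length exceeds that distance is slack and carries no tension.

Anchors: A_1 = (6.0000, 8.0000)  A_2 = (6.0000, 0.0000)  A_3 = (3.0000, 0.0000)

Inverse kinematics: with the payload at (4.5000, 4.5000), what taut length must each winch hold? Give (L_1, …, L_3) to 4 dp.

cable 1: Δx=1.5000, Δy=3.5000; L_1 = √(Δx²+Δy²) = 3.8079
cable 2: Δx=1.5000, Δy=-4.5000; L_2 = √(Δx²+Δy²) = 4.7434
cable 3: Δx=-1.5000, Δy=-4.5000; L_3 = √(Δx²+Δy²) = 4.7434

(3.8079, 4.7434, 4.7434)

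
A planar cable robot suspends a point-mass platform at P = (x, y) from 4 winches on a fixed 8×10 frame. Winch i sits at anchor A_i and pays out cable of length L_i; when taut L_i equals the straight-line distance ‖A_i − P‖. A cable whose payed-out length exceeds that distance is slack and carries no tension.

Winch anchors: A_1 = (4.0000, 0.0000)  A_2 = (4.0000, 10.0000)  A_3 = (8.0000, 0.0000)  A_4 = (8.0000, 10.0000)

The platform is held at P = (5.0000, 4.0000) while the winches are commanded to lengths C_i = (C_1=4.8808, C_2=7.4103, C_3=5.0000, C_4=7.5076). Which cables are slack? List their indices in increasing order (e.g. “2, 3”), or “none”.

1, 2, 4

cable 1: L_1 = ‖A_1−P‖ = 4.1231;  C_1 = 4.8808 → slack
cable 2: L_2 = ‖A_2−P‖ = 6.0828;  C_2 = 7.4103 → slack
cable 3: L_3 = ‖A_3−P‖ = 5.0000;  C_3 = 5.0000 → taut
cable 4: L_4 = ‖A_4−P‖ = 6.7082;  C_4 = 7.5076 → slack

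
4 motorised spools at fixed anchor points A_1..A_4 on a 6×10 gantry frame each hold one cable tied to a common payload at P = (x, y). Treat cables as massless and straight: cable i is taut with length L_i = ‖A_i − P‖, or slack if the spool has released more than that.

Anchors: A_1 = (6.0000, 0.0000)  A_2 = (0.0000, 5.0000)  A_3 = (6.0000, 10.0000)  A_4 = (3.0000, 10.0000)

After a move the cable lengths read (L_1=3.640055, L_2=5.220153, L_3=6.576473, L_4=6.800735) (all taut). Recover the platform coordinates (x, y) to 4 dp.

expand ‖A_i−P‖²=L_i² and subtract eq 1 (k_i ≔ ‖A_i‖²−L_i²)
k_1 = 36.0000+0.0000−13.2500 = 22.7500
eq1−eq2 → [12.0000  -10.0000]·P = 25.0000
eq1−eq3 → [0.0000  -20.0000]·P = -70.0000
eq1−eq4 → [6.0000  -20.0000]·P = -40.0000
2×2 solve → P = (5.0000, 3.5000)
check cable 4: ‖A_4−P‖² = 46.2500 ≈ L_4² = 46.2500 ✓

(5.0000, 3.5000)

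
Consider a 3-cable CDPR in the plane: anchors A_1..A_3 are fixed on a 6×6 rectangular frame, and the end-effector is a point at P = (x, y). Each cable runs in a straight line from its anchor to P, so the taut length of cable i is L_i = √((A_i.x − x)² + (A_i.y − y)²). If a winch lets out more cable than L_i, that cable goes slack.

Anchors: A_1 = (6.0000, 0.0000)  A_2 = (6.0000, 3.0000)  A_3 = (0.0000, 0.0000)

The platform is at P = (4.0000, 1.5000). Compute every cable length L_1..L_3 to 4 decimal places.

(2.5000, 2.5000, 4.2720)

L_1 = √((6.0000−4.0000)² + (0.0000−1.5000)²) = 2.5000
L_2 = √((6.0000−4.0000)² + (3.0000−1.5000)²) = 2.5000
L_3 = √((0.0000−4.0000)² + (0.0000−1.5000)²) = 4.2720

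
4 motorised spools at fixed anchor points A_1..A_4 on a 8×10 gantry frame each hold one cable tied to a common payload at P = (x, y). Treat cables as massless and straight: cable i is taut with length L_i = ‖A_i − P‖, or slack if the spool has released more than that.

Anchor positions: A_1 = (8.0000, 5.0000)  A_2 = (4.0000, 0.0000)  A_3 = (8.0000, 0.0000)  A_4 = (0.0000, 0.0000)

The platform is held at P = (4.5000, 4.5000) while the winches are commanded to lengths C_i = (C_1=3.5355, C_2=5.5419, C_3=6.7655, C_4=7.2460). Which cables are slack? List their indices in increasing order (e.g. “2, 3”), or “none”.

2, 3, 4

cable 1: L_1 = ‖A_1−P‖ = 3.5355;  C_1 = 3.5355 → taut
cable 2: L_2 = ‖A_2−P‖ = 4.5277;  C_2 = 5.5419 → slack
cable 3: L_3 = ‖A_3−P‖ = 5.7009;  C_3 = 6.7655 → slack
cable 4: L_4 = ‖A_4−P‖ = 6.3640;  C_4 = 7.2460 → slack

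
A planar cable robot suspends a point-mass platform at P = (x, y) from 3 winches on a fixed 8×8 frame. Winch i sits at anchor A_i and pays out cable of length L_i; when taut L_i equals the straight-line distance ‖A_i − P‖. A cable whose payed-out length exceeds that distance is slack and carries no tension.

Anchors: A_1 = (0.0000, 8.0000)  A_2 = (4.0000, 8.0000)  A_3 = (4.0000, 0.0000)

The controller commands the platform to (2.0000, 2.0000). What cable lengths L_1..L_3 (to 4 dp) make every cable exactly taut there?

(6.3246, 6.3246, 2.8284)

L_1: Δ = A_1−P = (-2.0000, 6.0000) → ‖Δ‖ = √40.0000 = 6.3246
L_2: Δ = A_2−P = (2.0000, 6.0000) → ‖Δ‖ = √40.0000 = 6.3246
L_3: Δ = A_3−P = (2.0000, -2.0000) → ‖Δ‖ = √8.0000 = 2.8284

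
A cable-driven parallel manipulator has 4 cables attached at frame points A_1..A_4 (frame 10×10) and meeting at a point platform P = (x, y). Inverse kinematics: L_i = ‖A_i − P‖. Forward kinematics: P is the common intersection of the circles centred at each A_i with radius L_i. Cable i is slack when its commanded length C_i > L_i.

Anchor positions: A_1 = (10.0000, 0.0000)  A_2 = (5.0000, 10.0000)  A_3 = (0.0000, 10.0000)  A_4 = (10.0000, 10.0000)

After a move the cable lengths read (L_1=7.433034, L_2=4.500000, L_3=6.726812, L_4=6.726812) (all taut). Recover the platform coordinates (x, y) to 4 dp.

expand ‖A_i−P‖²=L_i² and subtract eq 1 (k_i ≔ ‖A_i‖²−L_i²)
k_1 = 100.0000+0.0000−55.2500 = 44.7500
eq1−eq2 → [10.0000  -20.0000]·P = -60.0000
eq1−eq3 → [20.0000  -20.0000]·P = -10.0000
eq1−eq4 → [0.0000  -20.0000]·P = -110.0000
2×2 solve → P = (5.0000, 5.5000)
check cable 4: ‖A_4−P‖² = 45.2500 ≈ L_4² = 45.2500 ✓

(5.0000, 5.5000)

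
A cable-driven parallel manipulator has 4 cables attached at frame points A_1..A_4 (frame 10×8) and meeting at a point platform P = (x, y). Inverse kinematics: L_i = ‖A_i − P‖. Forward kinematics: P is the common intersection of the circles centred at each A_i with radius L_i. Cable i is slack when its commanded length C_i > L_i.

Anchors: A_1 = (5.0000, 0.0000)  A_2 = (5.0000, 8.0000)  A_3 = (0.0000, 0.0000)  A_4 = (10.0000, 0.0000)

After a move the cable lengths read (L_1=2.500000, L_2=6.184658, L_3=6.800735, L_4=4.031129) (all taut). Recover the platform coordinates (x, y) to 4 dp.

(6.5000, 2.0000)

circle eqns → linear via eq_j − eq_1; set k_j = A_j·A_j − L_j²
k_1 = 25.0000+0.0000−6.2500 = 18.7500
0.0000·x − 16.0000·y = k_1−k_2 = -32.0000
10.0000·x + 0.0000·y = k_1−k_3 = 65.0000
-10.0000·x + 0.0000·y = k_1−k_4 = -65.0000
solve first two rows → x=6.5000, y=2.0000
check cable 4: ‖A_4−P‖² = 16.2500 ≈ L_4² = 16.2500 ✓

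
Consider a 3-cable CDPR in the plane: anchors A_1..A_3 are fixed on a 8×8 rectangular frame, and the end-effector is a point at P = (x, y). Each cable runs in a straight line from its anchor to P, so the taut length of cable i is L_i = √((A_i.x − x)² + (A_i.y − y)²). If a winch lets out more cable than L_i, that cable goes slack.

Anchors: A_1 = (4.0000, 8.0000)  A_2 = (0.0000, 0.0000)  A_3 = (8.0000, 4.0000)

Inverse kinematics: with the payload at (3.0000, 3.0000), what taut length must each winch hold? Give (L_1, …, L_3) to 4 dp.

cable 1: Δx=1.0000, Δy=5.0000; L_1 = √(Δx²+Δy²) = 5.0990
cable 2: Δx=-3.0000, Δy=-3.0000; L_2 = √(Δx²+Δy²) = 4.2426
cable 3: Δx=5.0000, Δy=1.0000; L_3 = √(Δx²+Δy²) = 5.0990

(5.0990, 4.2426, 5.0990)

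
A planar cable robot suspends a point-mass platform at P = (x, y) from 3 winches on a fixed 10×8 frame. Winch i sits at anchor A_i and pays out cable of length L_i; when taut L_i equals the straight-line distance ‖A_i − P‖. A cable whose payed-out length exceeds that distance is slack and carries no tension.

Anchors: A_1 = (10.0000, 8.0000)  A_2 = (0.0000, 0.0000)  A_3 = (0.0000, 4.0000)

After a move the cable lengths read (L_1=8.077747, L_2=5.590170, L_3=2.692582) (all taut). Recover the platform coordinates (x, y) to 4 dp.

each cable: (A_i−P)·(A_i−P) = L_i²; let c_i = ‖A_i‖²−L_i²
c_1 = 100.0000+64.0000−65.2500 = 98.7500
row 1: 20.0000x + 16.0000y = 130.0000  (c_2=-31.2500)
row 2: 20.0000x + 8.0000y = 90.0000  (c_3=8.7500)
Cramer on rows 1–2 → x = 2.5000, y = 5.0000

(2.5000, 5.0000)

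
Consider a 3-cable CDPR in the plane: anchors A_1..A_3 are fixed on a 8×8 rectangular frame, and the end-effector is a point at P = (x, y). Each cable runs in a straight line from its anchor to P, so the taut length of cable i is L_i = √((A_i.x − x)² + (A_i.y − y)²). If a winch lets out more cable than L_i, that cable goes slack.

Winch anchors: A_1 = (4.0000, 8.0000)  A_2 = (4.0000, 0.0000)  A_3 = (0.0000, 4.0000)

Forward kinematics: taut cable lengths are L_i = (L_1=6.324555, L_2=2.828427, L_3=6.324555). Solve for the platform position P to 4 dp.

circle eqns → linear via eq_j − eq_1; set c_j = A_j·A_j − L_j²
c_1 = 16.0000+64.0000−40.0000 = 40.0000
0.0000·x + 16.0000·y = c_1−c_2 = 32.0000
8.0000·x + 8.0000·y = c_1−c_3 = 64.0000
solve first two rows → x=6.0000, y=2.0000

(6.0000, 2.0000)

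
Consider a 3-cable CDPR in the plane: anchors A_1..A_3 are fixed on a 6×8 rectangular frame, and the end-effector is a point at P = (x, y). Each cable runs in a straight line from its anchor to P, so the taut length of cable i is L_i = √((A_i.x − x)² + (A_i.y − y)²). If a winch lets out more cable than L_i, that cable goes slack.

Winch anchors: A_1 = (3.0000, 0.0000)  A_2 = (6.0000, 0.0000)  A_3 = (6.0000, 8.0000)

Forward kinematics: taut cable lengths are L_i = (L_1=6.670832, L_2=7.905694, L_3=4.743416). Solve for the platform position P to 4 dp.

(1.5000, 6.5000)

expand ‖A_i−P‖²=L_i² and subtract eq 1 (c_i ≔ ‖A_i‖²−L_i²)
c_1 = 9.0000+0.0000−44.5000 = -35.5000
eq1−eq2 → [-6.0000  0.0000]·P = -9.0000
eq1−eq3 → [-6.0000  -16.0000]·P = -113.0000
2×2 solve → P = (1.5000, 6.5000)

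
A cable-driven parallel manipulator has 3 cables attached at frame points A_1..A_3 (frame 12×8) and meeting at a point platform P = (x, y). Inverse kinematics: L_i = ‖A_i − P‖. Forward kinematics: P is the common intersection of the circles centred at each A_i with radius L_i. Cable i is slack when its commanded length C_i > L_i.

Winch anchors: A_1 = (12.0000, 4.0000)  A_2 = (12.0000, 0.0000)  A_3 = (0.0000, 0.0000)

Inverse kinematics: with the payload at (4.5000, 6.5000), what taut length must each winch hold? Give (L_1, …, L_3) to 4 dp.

(7.9057, 9.9247, 7.9057)

cable 1: Δx=7.5000, Δy=-2.5000; L_1 = √(Δx²+Δy²) = 7.9057
cable 2: Δx=7.5000, Δy=-6.5000; L_2 = √(Δx²+Δy²) = 9.9247
cable 3: Δx=-4.5000, Δy=-6.5000; L_3 = √(Δx²+Δy²) = 7.9057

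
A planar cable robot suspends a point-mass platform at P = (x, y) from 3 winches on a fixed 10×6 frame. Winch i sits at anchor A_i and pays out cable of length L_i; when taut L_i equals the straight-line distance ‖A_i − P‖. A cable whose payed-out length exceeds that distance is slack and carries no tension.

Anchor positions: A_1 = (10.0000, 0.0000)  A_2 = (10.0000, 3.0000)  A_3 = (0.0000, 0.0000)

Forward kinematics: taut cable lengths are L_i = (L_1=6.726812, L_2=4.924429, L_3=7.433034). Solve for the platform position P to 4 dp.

(5.5000, 5.0000)

circle eqns → linear via eq_j − eq_1; set q_j = A_j·A_j − L_j²
q_1 = 100.0000+0.0000−45.2500 = 54.7500
0.0000·x − 6.0000·y = q_1−q_2 = -30.0000
20.0000·x + 0.0000·y = q_1−q_3 = 110.0000
solve first two rows → x=5.5000, y=5.0000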